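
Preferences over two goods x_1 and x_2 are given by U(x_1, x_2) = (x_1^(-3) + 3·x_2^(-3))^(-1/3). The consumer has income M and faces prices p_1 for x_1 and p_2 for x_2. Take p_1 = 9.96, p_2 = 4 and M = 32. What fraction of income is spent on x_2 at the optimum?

Substitute x_2 = (x_2/x_1)·x_1 into the budget: x_1* = M/(p_1 + p_2·(x_2/x_1)).
Numerically x_2/x_1 = 1.653218, so x_1* = 32/(9.96 + 4·1.653218) = 1.9309 and x_2* = 1.653218·1.9309 = 3.1921.
Expenditure on x_2: 4·3.1921 = 12.7686; share = 0.399.

share on x_2 = 0.399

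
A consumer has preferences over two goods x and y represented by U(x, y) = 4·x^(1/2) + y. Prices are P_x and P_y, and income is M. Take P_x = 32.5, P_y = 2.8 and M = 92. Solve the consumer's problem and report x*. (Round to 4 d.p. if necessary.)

Set MRS = P_x/P_y: 2·x^(−1/2) = P_x/P_y.
Solve: √x = 2·P_y/P_x, so x*(P_x,P_y) = (2·P_y/P_x)², and y* = (M − P_x·x*)/P_y.
Plugging in: x* = (2·2.8/32.5)² = 0.0297.

x* = 0.0297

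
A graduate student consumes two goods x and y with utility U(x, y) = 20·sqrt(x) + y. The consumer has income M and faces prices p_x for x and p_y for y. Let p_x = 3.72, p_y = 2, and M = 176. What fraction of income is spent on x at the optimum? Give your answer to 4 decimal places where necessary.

Set MRS = p_x/p_y: 10·x^(−1/2) = p_x/p_y.
Solve: √x = 10·p_y/p_x, so x*(p_x,p_y) = (10·p_y/p_x)², and y* = (M − p_x·x*)/p_y.
Plugging in: x* = (10·2/3.72)² = 28.9051, y* = 34.2366.
Expenditure on x: 3.72·28.9051 = 107.5269; share = 0.6109.

share on x = 0.6109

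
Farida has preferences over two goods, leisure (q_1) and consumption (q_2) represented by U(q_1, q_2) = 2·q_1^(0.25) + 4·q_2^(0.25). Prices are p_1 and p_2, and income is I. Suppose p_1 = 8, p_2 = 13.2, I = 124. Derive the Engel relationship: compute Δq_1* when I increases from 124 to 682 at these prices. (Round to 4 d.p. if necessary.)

With the ratio pinned down, the budget gives q_1* = I/(p_1 + p_2·(q_2/q_1)) and q_2* = (q_2/q_1)·q_1*.
Numerically q_2/q_1 = 1.292393, so q_1* = 124/(8 + 13.2·1.292393) = 4.9482.
At I' = 682: q_1* = 27.2151. Change: 27.2151 − 4.9482 = 22.2669.

Δq_1* = 22.2669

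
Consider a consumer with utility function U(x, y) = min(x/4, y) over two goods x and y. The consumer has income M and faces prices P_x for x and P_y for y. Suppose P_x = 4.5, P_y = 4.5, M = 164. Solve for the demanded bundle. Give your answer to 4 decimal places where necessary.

x* = 29.1556, y* = 7.2889

Leontief preferences: the optimum is at the kink where x/4 = y/1, i.e. y = (1/4)·x.
Budget: P_x·x + P_y·(1/4)·x = M, so (4·P_x + P_y)·x = 4·M.
Demand: x*(P_x,P_y,M) = 4·M/(4·P_x + P_y), y* = M/(4·P_x + P_y).
Here 4·4.5 + 4.5 = 22.5, giving x* = 29.1556 and y* = 7.2889.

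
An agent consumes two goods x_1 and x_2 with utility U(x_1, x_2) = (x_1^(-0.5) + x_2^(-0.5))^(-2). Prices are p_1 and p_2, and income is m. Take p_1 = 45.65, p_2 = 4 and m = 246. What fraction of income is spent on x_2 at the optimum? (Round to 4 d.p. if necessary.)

share on x_2 = 0.3076

From the CES first-order condition, (x_2/x_1)^(1.5) = p_1/p_2.
Hence x_2/x_1 = (p_1/p_2)^(1/(1.5)), i.e. raised to the 2/3 power.
With the ratio pinned down, the budget gives x_1* = m/(p_1 + p_2·(x_2/x_1)) and x_2* = (x_2/x_1)·x_1*.
Numerically x_2/x_1 = 5.068979, so x_1* = 246/(45.65 + 4·5.068979) = 3.7315 and x_2* = 5.068979·3.7315 = 18.9147.
Expenditure on x_2: 4·18.9147 = 75.6588; share = 0.3076.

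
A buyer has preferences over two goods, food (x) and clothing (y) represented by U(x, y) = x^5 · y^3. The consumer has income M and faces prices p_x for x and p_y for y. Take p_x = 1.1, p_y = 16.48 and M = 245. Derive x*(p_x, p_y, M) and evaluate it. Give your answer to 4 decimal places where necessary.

x* = 139.2045

Demand: x*(p_x,p_y,M) = 0.625·M/p_x and y* = 0.375·M/p_y.
At p_x=1.1, p_y=16.48, M=245: x* = 0.625·245/1.1 = 139.2045.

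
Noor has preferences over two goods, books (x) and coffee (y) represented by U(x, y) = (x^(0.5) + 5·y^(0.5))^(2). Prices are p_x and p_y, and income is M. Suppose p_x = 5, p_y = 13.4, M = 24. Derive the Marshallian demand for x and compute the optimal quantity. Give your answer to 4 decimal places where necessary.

x* = 0.4647

MRS = MU_x/MU_y = (1/5)·(y/x)^(0.5). Set equal to p_x/p_y.
Hence y/x = (5·p_x/p_y)^(1/(0.5)), i.e. raised to the 2 power.
Substitute y = (y/x)·x into the budget: x* = M/(p_x + p_y·(y/x)).
Numerically y/x = 3.480731, so x* = 24/(5 + 13.4·3.480731) = 0.4647.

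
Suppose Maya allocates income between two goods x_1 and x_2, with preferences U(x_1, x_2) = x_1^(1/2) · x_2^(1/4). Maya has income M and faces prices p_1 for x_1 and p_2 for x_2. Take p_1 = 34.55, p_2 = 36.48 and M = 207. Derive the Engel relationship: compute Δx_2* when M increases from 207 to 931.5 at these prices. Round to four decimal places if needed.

Δx_2* = 6.6201

Demand: x_1*(p_1,p_2,M) = 2/3·M/p_1 and x_2* = 1/3·M/p_2.
At p_1=34.55, p_2=36.48, M=207: x_2* = 1/3·207/36.48 = 1.8914.
At M' = 931.5: x_2* = 8.5115. Change: 8.5115 − 1.8914 = 6.6201.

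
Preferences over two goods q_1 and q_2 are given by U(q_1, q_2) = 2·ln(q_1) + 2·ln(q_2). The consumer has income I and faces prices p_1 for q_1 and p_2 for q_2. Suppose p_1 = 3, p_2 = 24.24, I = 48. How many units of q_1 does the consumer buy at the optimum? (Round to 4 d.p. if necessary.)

q_1* = 8

Tangency: MRS = q_2/q_1 = p_1/p_2.
So 2·p_2·q_2 = 2·p_1·q_1; combined with the budget, a share 0.5 of income goes to q_1.
Demand: q_1*(p_1,p_2,I) = 0.5·I/p_1 and q_2* = 0.5·I/p_2.
At p_1=3, p_2=24.24, I=48: q_1* = 0.5·48/3 = 8.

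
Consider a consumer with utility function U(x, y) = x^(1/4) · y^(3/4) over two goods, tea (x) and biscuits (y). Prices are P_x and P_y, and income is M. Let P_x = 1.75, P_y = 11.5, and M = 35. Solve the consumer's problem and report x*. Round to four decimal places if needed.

Tangency: MRS = (1/3)·y/x = P_x/P_y.
So 0.25·P_y·y = 0.75·P_x·x; combined with the budget, a share 0.25 of income goes to x.
Demand: x*(P_x,P_y,M) = 0.25·M/P_x and y* = 0.75·M/P_y.
At P_x=1.75, P_y=11.5, M=35: x* = 0.25·35/1.75 = 5.

x* = 5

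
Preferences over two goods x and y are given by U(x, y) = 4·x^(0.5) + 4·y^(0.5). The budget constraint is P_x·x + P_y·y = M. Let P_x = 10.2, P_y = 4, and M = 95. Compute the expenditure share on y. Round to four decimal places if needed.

Substitute y = (y/x)·x into the budget: x* = M/(P_x + P_y·(y/x)).
Numerically y/x = 6.5025, so x* = 95/(10.2 + 4·6.5025) = 2.6236 and y* = 6.5025·2.6236 = 17.0599.
Expenditure on y: 4·17.0599 = 68.2394; share = 0.7183.

share on y = 0.7183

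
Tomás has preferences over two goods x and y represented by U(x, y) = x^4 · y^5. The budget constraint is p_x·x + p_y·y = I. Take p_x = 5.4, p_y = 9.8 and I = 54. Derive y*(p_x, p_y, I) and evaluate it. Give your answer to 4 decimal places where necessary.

Tangency: MRS = (4/5)·y/x = p_x/p_y.
So 4·p_y·y = 5·p_x·x; combined with the budget, a share 4/9 of income goes to x.
Demand: x*(p_x,p_y,I) = 4/9·I/p_x and y* = 5/9·I/p_y.
At p_x=5.4, p_y=9.8, I=54: y* = 5/9·54/9.8 = 3.0612.

y* = 3.0612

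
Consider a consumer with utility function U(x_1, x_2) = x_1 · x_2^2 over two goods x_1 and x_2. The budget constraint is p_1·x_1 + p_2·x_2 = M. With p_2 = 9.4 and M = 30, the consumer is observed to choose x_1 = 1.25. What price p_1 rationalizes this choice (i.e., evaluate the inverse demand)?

p_1 = 8

Tangency: MRS = (1/2)·x_2/x_1 = p_1/p_2.
So p_2·x_2 = 2·p_1·x_1; combined with the budget, a share 1/3 of income goes to x_1.
Demand: x_1*(p_1,p_2,M) = 1/3·M/p_1 and x_2* = 2/3·M/p_2.
Set x_1* = 1.25 in the demand function and solve for p_1: p_1 = 8.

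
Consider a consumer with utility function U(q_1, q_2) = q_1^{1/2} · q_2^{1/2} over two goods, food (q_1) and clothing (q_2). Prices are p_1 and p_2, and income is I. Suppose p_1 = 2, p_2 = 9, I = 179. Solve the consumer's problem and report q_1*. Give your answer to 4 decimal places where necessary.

q_1* = 44.75

MU_q_1/MU_q_2 = (0.5·q_2)/(0.5·q_1); tangency sets this equal to p_1/p_2.
Rearranging, p_2·q_2 = p_1·q_1. Substituting into the budget gives p_1·q_1·(1 + 1) = I.
Demand: q_1*(p_1,p_2,I) = 0.5·I/p_1 and q_2* = 0.5·I/p_2.
At p_1=2, p_2=9, I=179: q_1* = 0.5·179/2 = 44.75.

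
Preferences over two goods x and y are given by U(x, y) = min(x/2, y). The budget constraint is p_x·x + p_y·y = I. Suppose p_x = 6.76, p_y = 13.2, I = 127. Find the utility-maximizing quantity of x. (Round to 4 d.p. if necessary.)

x* = 9.506

With perfect complements, no substitution: consume in ratio x:y = 2:1.
Budget: p_x·x + p_y·(1/2)·x = I, so (2·p_x + p_y)·x = 2·I.
Demand: x*(p_x,p_y,I) = 2·I/(2·p_x + p_y), y* = I/(2·p_x + p_y).
Here 2·6.76 + 13.2 = 26.72, giving x* = 9.506.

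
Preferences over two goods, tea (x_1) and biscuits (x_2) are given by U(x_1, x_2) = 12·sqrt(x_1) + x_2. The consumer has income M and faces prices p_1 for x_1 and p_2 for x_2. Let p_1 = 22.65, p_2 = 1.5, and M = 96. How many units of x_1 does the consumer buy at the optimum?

Utility is quasi-linear in x_2; the FOC for x_1 is 6/√x_1 = p_1/p_2.
Solve: √x_1 = 6·p_2/p_1, so x_1*(p_1,p_2) = (6·p_2/p_1)², and x_2* = (M − p_1·x_1*)/p_2.
Plugging in: x_1* = (6·1.5/22.65)² = 0.1579.

x_1* = 0.1579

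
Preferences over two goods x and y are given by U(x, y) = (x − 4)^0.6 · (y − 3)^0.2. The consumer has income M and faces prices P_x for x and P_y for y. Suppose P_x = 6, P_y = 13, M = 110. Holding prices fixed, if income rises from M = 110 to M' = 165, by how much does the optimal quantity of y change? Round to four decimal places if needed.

Δy* = 1.0577

This is Cobb-Douglas in (x−4, y−3): tangency gives 0.6·P_y·(y−3) = 0.2·P_x·(x−4).
Substituting into the budget: x* = 4 + 0.75·(M − 4·P_x − 3·P_y)/P_x, and y* = 3 + 0.25·(…)/P_y.
Discretionary income = 110 − 4·6 − 3·13 = 47; y* = 3 + 0.25·47/13 = 3.9038.
At M' = 165: y* = 4.9615. Change: 4.9615 − 3.9038 = 1.0577.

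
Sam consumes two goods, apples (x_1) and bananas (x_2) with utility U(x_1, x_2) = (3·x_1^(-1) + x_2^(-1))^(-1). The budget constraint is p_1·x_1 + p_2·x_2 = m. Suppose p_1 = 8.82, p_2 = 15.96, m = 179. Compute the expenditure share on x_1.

MRS = MU_x_1/MU_x_2 = 3·(x_2/x_1)^(2). Set equal to p_1/p_2.
Hence x_2/x_1 = ((1/3)·p_1/p_2)^(1/(2)), i.e. raised to the 0.5 power.
Substitute x_2 = (x_2/x_1)·x_1 into the budget: x_1* = m/(p_1 + p_2·(x_2/x_1)).
Numerically x_2/x_1 = 0.429198, so x_1* = 179/(8.82 + 15.96·0.429198) = 11.4231 and x_2* = 0.429198·11.4231 = 4.9028.
Expenditure on x_1: 8.82·11.4231 = 100.7518; share = 0.5629.

share on x_1 = 0.5629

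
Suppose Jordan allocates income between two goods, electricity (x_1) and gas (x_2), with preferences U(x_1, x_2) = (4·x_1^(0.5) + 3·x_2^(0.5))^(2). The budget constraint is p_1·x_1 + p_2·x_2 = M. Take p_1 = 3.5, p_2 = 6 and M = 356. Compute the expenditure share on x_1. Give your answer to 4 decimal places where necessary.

Substitute x_2 = (x_2/x_1)·x_1 into the budget: x_1* = M/(p_1 + p_2·(x_2/x_1)).
Numerically x_2/x_1 = 0.191406, so x_1* = 356/(3.5 + 6·0.191406) = 76.5849 and x_2* = 0.191406·76.5849 = 14.6588.
Expenditure on x_1: 3.5·76.5849 = 268.0471; share = 0.7529.

share on x_1 = 0.7529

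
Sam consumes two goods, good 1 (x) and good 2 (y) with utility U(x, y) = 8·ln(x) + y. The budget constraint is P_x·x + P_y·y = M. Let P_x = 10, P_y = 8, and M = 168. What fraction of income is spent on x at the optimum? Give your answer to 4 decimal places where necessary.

share on x = 0.381

MU_x = 8/x, MU_y = 1. Tangency: 8/x = P_x/P_y.
So x*(P_x,P_y) = 8·P_y/P_x, independent of income; and y* = (M − 8·P_y)/P_y.
At the given prices: x* = 8·8/10 = 6.4, and y* = 13.
Expenditure on x: 10·6.4 = 64; share = 0.381.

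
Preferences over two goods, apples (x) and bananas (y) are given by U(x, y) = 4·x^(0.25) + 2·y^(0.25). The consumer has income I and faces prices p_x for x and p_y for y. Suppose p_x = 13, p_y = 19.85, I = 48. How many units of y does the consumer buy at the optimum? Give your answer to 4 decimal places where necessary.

y* = 0.6198

MU_x ∝ 4·x^(-0.75), MU_y ∝ 2·y^(-0.75), so MRS = 2·(y/x)^(0.75) = p_x/p_y.
Solve for the ratio: y/x = [(1/2)·p_x/p_y]^(4/3).
With the ratio pinned down, the budget gives x* = I/(p_x + p_y·(y/x)) and y* = (y/x)·x*.
Numerically y/x = 0.225703, so x* = 48/(13 + 19.85·0.225703) = 2.746 and y* = 0.225703·2.746 = 0.6198.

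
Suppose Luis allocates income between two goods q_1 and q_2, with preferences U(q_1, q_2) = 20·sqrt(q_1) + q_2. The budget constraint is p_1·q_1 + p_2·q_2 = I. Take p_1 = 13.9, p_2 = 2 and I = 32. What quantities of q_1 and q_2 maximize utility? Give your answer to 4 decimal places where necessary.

q_1* = 2.0703, q_2* = 1.6115

MU_q_1 = 10/√q_1, MU_q_2 = 1. Tangency: 10/√q_1 = p_1/p_2.
Thus q_1* = (10·p_2/p_1)² — independent of I — with the rest of income spent on q_2.
Plugging in: q_1* = (10·2/13.9)² = 2.0703, q_2* = 1.6115.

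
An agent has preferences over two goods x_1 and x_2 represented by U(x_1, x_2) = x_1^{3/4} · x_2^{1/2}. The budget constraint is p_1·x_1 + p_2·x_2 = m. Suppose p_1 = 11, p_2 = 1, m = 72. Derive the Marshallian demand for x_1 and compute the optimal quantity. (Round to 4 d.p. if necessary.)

x_1* = 3.9273

MU_x_1/MU_x_2 = (0.75·x_2)/(0.5·x_1); tangency sets this equal to p_1/p_2.
So 0.75·p_2·x_2 = 0.5·p_1·x_1; combined with the budget, a share 0.6 of income goes to x_1.
Demand: x_1*(p_1,p_2,m) = 0.6·m/p_1 and x_2* = 0.4·m/p_2.
At p_1=11, p_2=1, m=72: x_1* = 0.6·72/11 = 3.9273.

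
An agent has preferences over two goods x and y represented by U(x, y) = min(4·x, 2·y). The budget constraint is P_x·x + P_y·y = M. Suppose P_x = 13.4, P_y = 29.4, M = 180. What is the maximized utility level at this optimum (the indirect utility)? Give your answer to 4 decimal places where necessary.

V = 9.9723

Demand: x*(P_x,P_y,M) = 2·M/(2·P_x + 4·P_y), y* = 4·M/(2·P_x + 4·P_y).
Here 2·13.4 + 4·29.4 = 144.4, giving x* = 2.4931 and y* = 4.9861.
Utility at the optimum: U(2.4931, 4.9861) = 9.9723.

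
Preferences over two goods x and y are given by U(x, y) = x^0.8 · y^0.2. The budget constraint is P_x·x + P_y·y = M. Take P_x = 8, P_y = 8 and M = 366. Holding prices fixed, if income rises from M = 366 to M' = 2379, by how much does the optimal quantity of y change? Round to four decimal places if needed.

Δy* = 50.325

Tangency: MRS = 4·y/x = P_x/P_y.
So 0.8·P_y·y = 0.2·P_x·x; combined with the budget, a share 0.8 of income goes to x.
Demand: x*(P_x,P_y,M) = 0.8·M/P_x and y* = 0.2·M/P_y.
At P_x=8, P_y=8, M=366: y* = 0.2·366/8 = 9.15.
At M' = 2379: y* = 59.475. Change: 59.475 − 9.15 = 50.325.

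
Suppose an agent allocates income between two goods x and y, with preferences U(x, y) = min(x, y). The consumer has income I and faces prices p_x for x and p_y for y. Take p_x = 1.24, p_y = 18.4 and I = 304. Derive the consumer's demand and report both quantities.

x* = 15.4786, y* = 15.4786

Leontief preferences: the optimum is at the kink where x/1 = y/1, i.e. y = x.
Budget: p_x·x + p_y·x = I, so (p_x + p_y)·x = I.
Demand: x*(p_x,p_y,I) = I/(p_x + p_y), y* = I/(p_x + p_y).
Here 1.24 + 18.4 = 19.64, giving x* = 15.4786 and y* = 15.4786.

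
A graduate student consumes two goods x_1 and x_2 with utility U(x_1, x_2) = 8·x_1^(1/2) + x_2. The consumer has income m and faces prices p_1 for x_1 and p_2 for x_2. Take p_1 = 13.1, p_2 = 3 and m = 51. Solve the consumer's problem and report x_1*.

Thus x_1* = (4·p_2/p_1)² — independent of m — with the rest of income spent on x_2.
Plugging in: x_1* = (4·3/13.1)² = 0.8391.

x_1* = 0.8391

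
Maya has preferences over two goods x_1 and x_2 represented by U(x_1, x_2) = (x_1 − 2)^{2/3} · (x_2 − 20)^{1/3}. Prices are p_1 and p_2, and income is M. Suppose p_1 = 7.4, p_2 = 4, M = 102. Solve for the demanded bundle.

x_1* = 2.6486, x_2* = 20.6

MRS = 2·(x_2−20)/(x_1−2). Tangency with p_1/p_2 gives x_2−20 = (1/2)·(p_1/p_2)·(x_1−2).
Substituting into the budget: x_1* = 2 + 2/3·(M − 2·p_1 − 20·p_2)/p_1, and x_2* = 20 + 1/3·(…)/p_2.
Discretionary income = 102 − 2·7.4 − 20·4 = 7.2; x_1* = 2 + 2/3·7.2/7.4 = 2.6486; x_2* = 20 + 1/3·7.2/4 = 20.6.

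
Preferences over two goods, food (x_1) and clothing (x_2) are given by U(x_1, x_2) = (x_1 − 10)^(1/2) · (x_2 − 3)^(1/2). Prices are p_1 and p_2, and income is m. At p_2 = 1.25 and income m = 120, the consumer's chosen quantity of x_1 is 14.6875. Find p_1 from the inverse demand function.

p_1 = 6

MRS = (x_2−3)/(x_1−10). Tangency with p_1/p_2 gives x_2−3 = (p_1/p_2)·(x_1−10).
Substituting into the budget: x_1* = 10 + 0.5·(m − 10·p_1 − 3·p_2)/p_1, and x_2* = 3 + 0.5·(…)/p_2.
Set x_1* = 14.6875 in the demand function and solve for p_1: p_1 = 6.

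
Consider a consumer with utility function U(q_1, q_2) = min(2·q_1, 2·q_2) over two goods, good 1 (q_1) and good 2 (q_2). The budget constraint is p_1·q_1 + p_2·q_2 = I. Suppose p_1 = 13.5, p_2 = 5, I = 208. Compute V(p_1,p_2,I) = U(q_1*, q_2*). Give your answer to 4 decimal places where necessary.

With perfect complements, no substitution: consume in ratio q_1:q_2 = 2:2.
Budget: p_1·q_1 + p_2·q_1 = I, so (2·p_1 + 2·p_2)·q_1 = 2·I.
Demand: q_1*(p_1,p_2,I) = 2·I/(2·p_1 + 2·p_2), q_2* = 2·I/(2·p_1 + 2·p_2).
Here 2·13.5 + 2·5 = 37, giving q_1* = 11.2432 and q_2* = 11.2432.
Utility at the optimum: U(11.2432, 11.2432) = 22.4865.

V = 22.4865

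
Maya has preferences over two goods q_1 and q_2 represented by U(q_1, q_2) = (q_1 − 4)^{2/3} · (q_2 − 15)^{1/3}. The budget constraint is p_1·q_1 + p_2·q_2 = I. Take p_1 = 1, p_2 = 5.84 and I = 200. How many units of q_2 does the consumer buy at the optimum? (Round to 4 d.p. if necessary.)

q_2* = 21.1872

This is Cobb-Douglas in (q_1−4, q_2−15): tangency gives 2/3·p_2·(q_2−15) = 1/3·p_1·(q_1−4).
Substituting into the budget: q_1* = 4 + 2/3·(I − 4·p_1 − 15·p_2)/p_1, and q_2* = 15 + 1/3·(…)/p_2.
Discretionary income = 200 − 4·1 − 15·5.84 = 108.4; q_2* = 15 + 1/3·108.4/5.84 = 21.1872.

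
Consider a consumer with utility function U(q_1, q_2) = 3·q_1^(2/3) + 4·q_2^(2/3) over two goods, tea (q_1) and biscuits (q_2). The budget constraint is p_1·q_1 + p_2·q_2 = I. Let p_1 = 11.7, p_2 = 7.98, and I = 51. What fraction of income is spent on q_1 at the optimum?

share on q_1 = 0.1641

MRS = MU_q_1/MU_q_2 = (3/4)·(q_2/q_1)^(1/3). Set equal to p_1/p_2.
Solve for the ratio: q_2/q_1 = [(4/3)·p_1/p_2]^(3).
With the ratio pinned down, the budget gives q_1* = I/(p_1 + p_2·(q_2/q_1)) and q_2* = (q_2/q_1)·q_1*.
Numerically q_2/q_1 = 7.470766, so q_1* = 51/(11.7 + 7.98·7.470766) = 0.7151 and q_2* = 7.470766·0.7151 = 5.3425.
Expenditure on q_1: 11.7·0.7151 = 8.3669; share = 0.1641.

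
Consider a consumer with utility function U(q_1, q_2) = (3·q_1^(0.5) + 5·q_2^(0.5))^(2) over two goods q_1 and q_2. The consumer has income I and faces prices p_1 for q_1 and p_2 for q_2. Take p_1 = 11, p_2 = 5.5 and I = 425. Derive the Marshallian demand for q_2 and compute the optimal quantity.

Substitute q_2 = (q_2/q_1)·q_1 into the budget: q_1* = I/(p_1 + p_2·(q_2/q_1)).
Numerically q_2/q_1 = 11.111111, so q_1* = 425/(11 + 5.5·11.111111) = 5.8937 and q_2* = 11.111111·5.8937 = 65.4854.

q_2* = 65.4854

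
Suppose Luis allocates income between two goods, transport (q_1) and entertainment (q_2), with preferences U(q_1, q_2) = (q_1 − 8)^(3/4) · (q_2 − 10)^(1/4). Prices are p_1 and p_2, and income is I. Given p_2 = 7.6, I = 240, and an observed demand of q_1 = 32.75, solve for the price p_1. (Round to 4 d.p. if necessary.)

This is Cobb-Douglas in (q_1−8, q_2−10): tangency gives 0.75·p_2·(q_2−10) = 0.25·p_1·(q_1−8).
Substituting into the budget: q_1* = 8 + 0.75·(I − 8·p_1 − 10·p_2)/p_1, and q_2* = 10 + 0.25·(…)/p_2.
Set q_1* = 32.75 in the demand function and solve for p_1: p_1 = 4.

p_1 = 4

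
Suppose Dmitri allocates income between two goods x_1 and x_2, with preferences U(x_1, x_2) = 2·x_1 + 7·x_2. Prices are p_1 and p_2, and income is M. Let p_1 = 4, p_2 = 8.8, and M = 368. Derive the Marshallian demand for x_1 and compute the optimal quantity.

Linear utility — the consumer picks whichever good has higher MU/price: 2/4 = 0.5 vs 7/8.8 = 0.7955.
x_2 gives more utility per dollar, so spend all income on x_2: x_2* = M/p_2, x_1* = 0.
Numerically: x_1* = 0, x_2* = 41.8182.

x_1* = 0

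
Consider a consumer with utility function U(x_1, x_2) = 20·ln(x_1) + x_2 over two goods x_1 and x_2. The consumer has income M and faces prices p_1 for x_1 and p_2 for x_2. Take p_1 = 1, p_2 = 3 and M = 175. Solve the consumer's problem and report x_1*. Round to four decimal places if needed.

x_1* = 60

MU_x_1 = 20/x_1, MU_x_2 = 1. Tangency: 20/x_1 = p_1/p_2.
So x_1*(p_1,p_2) = 20·p_2/p_1, independent of income; and x_2* = (M − 20·p_2)/p_2.
At the given prices: x_1* = 20·3/1 = 60.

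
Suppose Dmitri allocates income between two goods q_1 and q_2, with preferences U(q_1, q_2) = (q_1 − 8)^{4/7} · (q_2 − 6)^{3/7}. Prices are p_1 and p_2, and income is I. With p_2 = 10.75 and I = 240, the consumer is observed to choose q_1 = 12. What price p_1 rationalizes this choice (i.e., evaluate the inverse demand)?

p_1 = 11.7

MRS = (4/3)·(q_2−6)/(q_1−8). Tangency with p_1/p_2 gives q_2−6 = (3/4)·(p_1/p_2)·(q_1−8).
Substituting into the budget: q_1* = 8 + 4/7·(I − 8·p_1 − 6·p_2)/p_1, and q_2* = 6 + 3/7·(…)/p_2.
Set q_1* = 12 in the demand function and solve for p_1: p_1 = 11.7.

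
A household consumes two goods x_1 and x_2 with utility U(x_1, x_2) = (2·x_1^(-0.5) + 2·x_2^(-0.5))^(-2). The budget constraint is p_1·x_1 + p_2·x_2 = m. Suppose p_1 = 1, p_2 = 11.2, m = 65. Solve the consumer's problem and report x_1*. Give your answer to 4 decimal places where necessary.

x_1* = 20.078

MRS = MU_x_1/MU_x_2 = (x_2/x_1)^(1.5). Set equal to p_1/p_2.
Solve for the ratio: x_2/x_1 = [p_1/p_2]^(2/3).
With the ratio pinned down, the budget gives x_1* = m/(p_1 + p_2·(x_2/x_1)) and x_2* = (x_2/x_1)·x_1*.
Numerically x_2/x_1 = 0.199766, so x_1* = 65/(1 + 11.2·0.199766) = 20.078.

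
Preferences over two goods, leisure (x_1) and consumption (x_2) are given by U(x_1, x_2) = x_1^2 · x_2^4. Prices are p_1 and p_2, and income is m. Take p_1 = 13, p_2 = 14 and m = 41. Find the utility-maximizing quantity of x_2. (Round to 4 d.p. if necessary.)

Tangency: MRS = (1/2)·x_2/x_1 = p_1/p_2.
Rearranging, p_2·x_2 = 2·p_1·x_1. Substituting into the budget gives p_1·x_1·(1 + 2) = m.
Demand: x_1*(p_1,p_2,m) = 1/3·m/p_1 and x_2* = 2/3·m/p_2.
At p_1=13, p_2=14, m=41: x_2* = 2/3·41/14 = 1.9524.

x_2* = 1.9524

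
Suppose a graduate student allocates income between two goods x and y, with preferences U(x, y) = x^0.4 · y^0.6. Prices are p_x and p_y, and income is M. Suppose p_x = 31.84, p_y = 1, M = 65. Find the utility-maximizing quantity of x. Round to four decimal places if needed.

x* = 0.8166

The MRS is (2/3)·y/x. Set MRS = p_x/p_y.
Rearranging, p_y·y = (3/2)·p_x·x. Substituting into the budget gives p_x·x·(1 + (3/2)) = M.
Demand: x*(p_x,p_y,M) = 0.4·M/p_x and y* = 0.6·M/p_y.
At p_x=31.84, p_y=1, M=65: x* = 0.4·65/31.84 = 0.8166.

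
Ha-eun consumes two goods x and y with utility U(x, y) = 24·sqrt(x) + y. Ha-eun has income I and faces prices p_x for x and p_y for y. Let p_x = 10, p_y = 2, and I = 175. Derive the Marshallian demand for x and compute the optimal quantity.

x* = 5.76

Thus x* = (12·p_y/p_x)² — independent of I — with the rest of income spent on y.
Plugging in: x* = (12·2/10)² = 5.76.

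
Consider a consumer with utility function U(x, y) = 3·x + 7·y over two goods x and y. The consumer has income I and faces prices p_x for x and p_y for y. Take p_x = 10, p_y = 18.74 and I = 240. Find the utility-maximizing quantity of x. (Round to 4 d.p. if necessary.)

x* = 0

Perfect substitutes: compare marginal utility per dollar. 3/p_x vs 7/p_y → 0.3 vs 0.3735.
y gives more utility per dollar, so spend all income on y: y* = I/p_y, x* = 0.
Numerically: x* = 0, y* = 12.8068.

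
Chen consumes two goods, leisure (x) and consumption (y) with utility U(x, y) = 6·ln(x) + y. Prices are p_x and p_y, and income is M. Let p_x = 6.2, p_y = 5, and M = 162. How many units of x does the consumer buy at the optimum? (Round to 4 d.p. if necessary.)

MU_x = 6/x, MU_y = 1. Tangency: 6/x = p_x/p_y.
So x*(p_x,p_y) = 6·p_y/p_x, independent of income; and y* = (M − 6·p_y)/p_y.
At the given prices: x* = 6·5/6.2 = 4.8387.

x* = 4.8387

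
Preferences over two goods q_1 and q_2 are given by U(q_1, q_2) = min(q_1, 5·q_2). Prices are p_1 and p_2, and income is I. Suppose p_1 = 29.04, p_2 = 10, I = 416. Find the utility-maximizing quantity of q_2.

q_2* = 2.6804

Leontief preferences: the optimum is at the kink where q_1/5 = q_2/1, i.e. q_2 = (1/5)·q_1.
Budget: p_1·q_1 + p_2·(1/5)·q_1 = I, so (5·p_1 + p_2)·q_1 = 5·I.
Demand: q_1*(p_1,p_2,I) = 5·I/(5·p_1 + p_2), q_2* = I/(5·p_1 + p_2).
Here 5·29.04 + 10 = 155.2, giving q_2* = 2.6804.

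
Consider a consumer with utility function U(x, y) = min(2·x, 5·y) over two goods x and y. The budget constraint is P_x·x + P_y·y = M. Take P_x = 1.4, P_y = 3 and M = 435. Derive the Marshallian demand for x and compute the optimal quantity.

With perfect complements, no substitution: consume in ratio x:y = 5:2.
Budget: P_x·x + P_y·(2/5)·x = M, so (5·P_x + 2·P_y)·x = 5·M.
Demand: x*(P_x,P_y,M) = 5·M/(5·P_x + 2·P_y), y* = 2·M/(5·P_x + 2·P_y).
Here 5·1.4 + 2·3 = 13, giving x* = 167.3077.

x* = 167.3077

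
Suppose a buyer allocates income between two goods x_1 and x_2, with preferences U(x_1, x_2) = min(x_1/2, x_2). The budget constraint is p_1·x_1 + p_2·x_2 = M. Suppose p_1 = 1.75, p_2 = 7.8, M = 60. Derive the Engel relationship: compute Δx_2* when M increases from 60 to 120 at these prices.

Δx_2* = 5.3097

With perfect complements, no substitution: consume in ratio x_1:x_2 = 2:1.
Budget: p_1·x_1 + p_2·(1/2)·x_1 = M, so (2·p_1 + p_2)·x_1 = 2·M.
Demand: x_1*(p_1,p_2,M) = 2·M/(2·p_1 + p_2), x_2* = M/(2·p_1 + p_2).
Here 2·1.75 + 7.8 = 11.3, giving x_2* = 5.3097.
At M' = 120: x_2* = 10.6195. Change: 10.6195 − 5.3097 = 5.3097.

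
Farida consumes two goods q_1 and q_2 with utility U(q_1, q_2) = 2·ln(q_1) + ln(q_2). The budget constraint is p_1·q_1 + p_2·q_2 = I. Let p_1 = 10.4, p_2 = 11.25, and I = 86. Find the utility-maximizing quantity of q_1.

Tangency: MRS = 2·q_2/q_1 = p_1/p_2.
Rearranging, p_2·q_2 = (1/2)·p_1·q_1. Substituting into the budget gives p_1·q_1·(1 + (1/2)) = I.
Demand: q_1*(p_1,p_2,I) = 2/3·I/p_1 and q_2* = 1/3·I/p_2.
At p_1=10.4, p_2=11.25, I=86: q_1* = 2/3·86/10.4 = 5.5128.

q_1* = 5.5128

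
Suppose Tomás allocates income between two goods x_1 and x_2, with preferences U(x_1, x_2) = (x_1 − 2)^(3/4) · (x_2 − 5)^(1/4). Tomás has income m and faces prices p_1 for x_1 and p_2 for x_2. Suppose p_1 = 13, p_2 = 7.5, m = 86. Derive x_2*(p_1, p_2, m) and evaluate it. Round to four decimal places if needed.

x_2* = 5.75

MRS = 3·(x_2−5)/(x_1−2). Tangency with p_1/p_2 gives x_2−5 = (1/3)·(p_1/p_2)·(x_1−2).
After buying the subsistence bundle (2, 5), a share 0.75 of the remaining income goes to x_1: x_1* = 2 + 0.75·(m − 2p_1 − 5p_2)/p_1.
Discretionary income = 86 − 2·13 − 5·7.5 = 22.5; x_2* = 5 + 0.25·22.5/7.5 = 5.75.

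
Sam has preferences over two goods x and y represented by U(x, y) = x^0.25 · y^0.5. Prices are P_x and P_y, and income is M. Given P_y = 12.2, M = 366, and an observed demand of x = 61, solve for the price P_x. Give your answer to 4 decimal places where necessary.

Tangency: MRS = (1/2)·y/x = P_x/P_y.
Rearranging, P_y·y = 2·P_x·x. Substituting into the budget gives P_x·x·(1 + 2) = M.
Demand: x*(P_x,P_y,M) = 1/3·M/P_x and y* = 2/3·M/P_y.
Set x* = 61 in the demand function and solve for P_x: P_x = 2.

P_x = 2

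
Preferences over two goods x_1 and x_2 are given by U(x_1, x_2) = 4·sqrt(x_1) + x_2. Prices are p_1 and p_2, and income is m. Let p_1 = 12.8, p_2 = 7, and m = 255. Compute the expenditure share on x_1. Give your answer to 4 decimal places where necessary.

Utility is quasi-linear in x_2; the FOC for x_1 is 2/√x_1 = p_1/p_2.
Solve: √x_1 = 2·p_2/p_1, so x_1*(p_1,p_2) = (2·p_2/p_1)², and x_2* = (m − p_1·x_1*)/p_2.
Plugging in: x_1* = (2·7/12.8)² = 1.1963, x_2* = 34.2411.
Expenditure on x_1: 12.8·1.1963 = 15.3125; share = 0.06.

share on x_1 = 0.06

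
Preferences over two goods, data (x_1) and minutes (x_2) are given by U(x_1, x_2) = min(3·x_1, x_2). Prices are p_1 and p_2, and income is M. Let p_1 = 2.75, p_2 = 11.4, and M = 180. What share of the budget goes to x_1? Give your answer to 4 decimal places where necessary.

With perfect complements, no substitution: consume in ratio x_1:x_2 = 1:3.
Budget: p_1·x_1 + p_2·3·x_1 = M, so (p_1 + 3·p_2)·x_1 = M.
Demand: x_1*(p_1,p_2,M) = M/(p_1 + 3·p_2), x_2* = 3·M/(p_1 + 3·p_2).
Here 2.75 + 3·11.4 = 36.95, giving x_1* = 4.8714 and x_2* = 14.6143.
Expenditure on x_1: 2.75·4.8714 = 13.3965; share = 0.0744.

share on x_1 = 0.0744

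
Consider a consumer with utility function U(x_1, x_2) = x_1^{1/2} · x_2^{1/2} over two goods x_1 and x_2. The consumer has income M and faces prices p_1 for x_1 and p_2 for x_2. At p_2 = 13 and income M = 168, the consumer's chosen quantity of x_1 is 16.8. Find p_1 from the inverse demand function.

p_1 = 5

The MRS is x_2/x_1. Set MRS = p_1/p_2.
Rearranging, p_2·x_2 = p_1·x_1. Substituting into the budget gives p_1·x_1·(1 + 1) = M.
Demand: x_1*(p_1,p_2,M) = 0.5·M/p_1 and x_2* = 0.5·M/p_2.
Set x_1* = 16.8 in the demand function and solve for p_1: p_1 = 5.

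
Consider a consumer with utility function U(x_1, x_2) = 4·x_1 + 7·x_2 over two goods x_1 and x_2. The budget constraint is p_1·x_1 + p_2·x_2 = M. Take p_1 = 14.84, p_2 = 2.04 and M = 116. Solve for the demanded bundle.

Linear utility — the consumer picks whichever good has higher MU/price: 4/14.84 = 0.2695 vs 7/2.04 = 3.4314.
x_2 gives more utility per dollar, so spend all income on x_2: x_2* = M/p_2, x_1* = 0.
Numerically: x_1* = 0, x_2* = 56.8627.

x_1* = 0, x_2* = 56.8627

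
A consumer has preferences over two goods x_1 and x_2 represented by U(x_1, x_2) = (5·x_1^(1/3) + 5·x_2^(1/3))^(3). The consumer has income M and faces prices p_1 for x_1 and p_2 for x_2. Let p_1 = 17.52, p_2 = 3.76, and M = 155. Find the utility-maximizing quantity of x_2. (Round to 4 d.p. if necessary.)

x_2* = 28.1723

MU_x_1 ∝ 5·x_1^(-2/3), MU_x_2 ∝ 5·x_2^(-2/3), so MRS = (x_2/x_1)^(2/3) = p_1/p_2.
Hence x_2/x_1 = (p_1/p_2)^(1/(2/3)), i.e. raised to the 1.5 power.
Substitute x_2 = (x_2/x_1)·x_1 into the budget: x_1* = M/(p_1 + p_2·(x_2/x_1)).
Numerically x_2/x_1 = 10.05818, so x_1* = 155/(17.52 + 3.76·10.05818) = 2.8009 and x_2* = 10.05818·2.8009 = 28.1723.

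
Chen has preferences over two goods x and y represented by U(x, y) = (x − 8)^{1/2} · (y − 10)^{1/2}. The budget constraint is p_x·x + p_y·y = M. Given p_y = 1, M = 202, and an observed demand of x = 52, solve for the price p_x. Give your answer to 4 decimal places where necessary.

p_x = 2

This is Cobb-Douglas in (x−8, y−10): tangency gives 0.5·p_y·(y−10) = 0.5·p_x·(x−8).
Substituting into the budget: x* = 8 + 0.5·(M − 8·p_x − 10·p_y)/p_x, and y* = 10 + 0.5·(…)/p_y.
Set x* = 52 in the demand function and solve for p_x: p_x = 2.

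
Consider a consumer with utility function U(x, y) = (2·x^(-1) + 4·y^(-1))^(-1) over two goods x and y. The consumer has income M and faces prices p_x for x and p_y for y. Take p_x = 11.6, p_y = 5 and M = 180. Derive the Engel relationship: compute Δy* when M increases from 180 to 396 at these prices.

MRS = MU_x/MU_y = (1/2)·(y/x)^(2). Set equal to p_x/p_y.
Solve for the ratio: y/x = [2·p_x/p_y]^(0.5).
With the ratio pinned down, the budget gives x* = M/(p_x + p_y·(y/x)) and y* = (y/x)·x*.
Numerically y/x = 2.154066, so x* = 180/(11.6 + 5·2.154066) = 8.0464 and y* = 2.154066·8.0464 = 17.3324.
At M' = 396: y* = 38.1313. Change: 38.1313 − 17.3324 = 20.7989.

Δy* = 20.7989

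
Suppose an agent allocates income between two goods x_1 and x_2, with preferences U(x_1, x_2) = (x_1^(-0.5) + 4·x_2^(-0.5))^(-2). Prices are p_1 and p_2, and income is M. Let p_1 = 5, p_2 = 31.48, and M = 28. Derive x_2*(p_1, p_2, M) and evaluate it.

From the CES first-order condition, (1/4)·(x_2/x_1)^(1.5) = p_1/p_2.
Solve for the ratio: x_2/x_1 = [4·p_1/p_2]^(2/3).
Substitute x_2 = (x_2/x_1)·x_1 into the budget: x_1* = M/(p_1 + p_2·(x_2/x_1)).
Numerically x_2/x_1 = 0.739032, so x_1* = 28/(5 + 31.48·0.739032) = 0.9906 and x_2* = 0.739032·0.9906 = 0.7321.

x_2* = 0.7321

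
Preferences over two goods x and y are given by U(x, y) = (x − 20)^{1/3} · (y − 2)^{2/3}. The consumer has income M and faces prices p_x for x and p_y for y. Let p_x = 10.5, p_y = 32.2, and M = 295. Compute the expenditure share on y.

share on y = 0.2649

This is Cobb-Douglas in (x−20, y−2): tangency gives 1/3·p_y·(y−2) = 2/3·p_x·(x−20).
Substituting into the budget: x* = 20 + 1/3·(M − 20·p_x − 2·p_y)/p_x, and y* = 2 + 2/3·(…)/p_y.
Discretionary income = 295 − 20·10.5 − 2·32.2 = 20.6; x* = 20 + 1/3·20.6/10.5 = 20.654; y* = 2 + 2/3·20.6/32.2 = 2.4265.
Expenditure on y: 32.2·2.4265 = 78.1333; share = 0.2649.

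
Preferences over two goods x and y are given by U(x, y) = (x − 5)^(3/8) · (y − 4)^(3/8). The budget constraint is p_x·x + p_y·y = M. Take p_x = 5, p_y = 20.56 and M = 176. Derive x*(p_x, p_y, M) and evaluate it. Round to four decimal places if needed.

x* = 11.876

MRS = (y−4)/(x−5). Tangency with p_x/p_y gives y−4 = (p_x/p_y)·(x−5).
Substituting into the budget: x* = 5 + 0.5·(M − 5·p_x − 4·p_y)/p_x, and y* = 4 + 0.5·(…)/p_y.
Discretionary income = 176 − 5·5 − 4·20.56 = 68.76; x* = 5 + 0.5·68.76/5 = 11.876.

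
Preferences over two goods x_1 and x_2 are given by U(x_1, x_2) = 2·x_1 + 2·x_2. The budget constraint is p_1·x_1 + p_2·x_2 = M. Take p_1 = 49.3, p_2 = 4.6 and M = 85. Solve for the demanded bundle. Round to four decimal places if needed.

x_1* = 0, x_2* = 18.4783

Perfect substitutes: compare marginal utility per dollar. 2/p_1 vs 2/p_2 → 0.0406 vs 0.4348.
x_2 gives more utility per dollar, so spend all income on x_2: x_2* = M/p_2, x_1* = 0.
Numerically: x_1* = 0, x_2* = 18.4783.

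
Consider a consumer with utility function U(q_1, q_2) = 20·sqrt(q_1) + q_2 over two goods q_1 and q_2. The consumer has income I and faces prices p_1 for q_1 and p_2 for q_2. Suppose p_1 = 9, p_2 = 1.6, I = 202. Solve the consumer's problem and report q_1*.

Utility is quasi-linear in q_2; the FOC for q_1 is 10/√q_1 = p_1/p_2.
Solve: √q_1 = 10·p_2/p_1, so q_1*(p_1,p_2) = (10·p_2/p_1)², and q_2* = (I − p_1·q_1*)/p_2.
Plugging in: q_1* = (10·1.6/9)² = 3.1605.

q_1* = 3.1605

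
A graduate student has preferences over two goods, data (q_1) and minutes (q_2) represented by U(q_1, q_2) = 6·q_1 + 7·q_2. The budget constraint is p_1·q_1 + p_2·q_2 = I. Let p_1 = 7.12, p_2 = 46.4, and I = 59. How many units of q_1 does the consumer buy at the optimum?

q_1* = 8.2865

Perfect substitutes: compare marginal utility per dollar. 6/p_1 vs 7/p_2 → 0.8427 vs 0.1509.
q_1 gives more utility per dollar, so spend all income on q_1: q_1* = I/p_1, q_2* = 0.
Numerically: q_1* = 8.2865, q_2* = 0.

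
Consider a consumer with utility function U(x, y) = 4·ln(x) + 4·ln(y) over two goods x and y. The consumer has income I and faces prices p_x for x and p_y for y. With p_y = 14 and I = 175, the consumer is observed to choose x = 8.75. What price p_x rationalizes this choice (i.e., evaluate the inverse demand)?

p_x = 10

MU_x/MU_y = (4·y)/(4·x); tangency sets this equal to p_x/p_y.
So 4·p_y·y = 4·p_x·x; combined with the budget, a share 0.5 of income goes to x.
Demand: x*(p_x,p_y,I) = 0.5·I/p_x and y* = 0.5·I/p_y.
Set x* = 8.75 in the demand function and solve for p_x: p_x = 10.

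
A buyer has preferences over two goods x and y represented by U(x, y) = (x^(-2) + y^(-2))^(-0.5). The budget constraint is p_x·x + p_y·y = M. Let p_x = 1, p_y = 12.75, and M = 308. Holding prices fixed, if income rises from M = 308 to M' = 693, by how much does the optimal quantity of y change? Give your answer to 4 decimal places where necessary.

Δy* = 25.5201

MRS = MU_x/MU_y = (y/x)^(3). Set equal to p_x/p_y.
Solve for the ratio: y/x = [p_x/p_y]^(1/3).
With the ratio pinned down, the budget gives x* = M/(p_x + p_y·(y/x)) and y* = (y/x)·x*.
Numerically y/x = 0.428052, so x* = 308/(1 + 12.75·0.428052) = 47.6953 and y* = 0.428052·47.6953 = 20.4161.
At M' = 693: y* = 45.9361. Change: 45.9361 − 20.4161 = 25.5201.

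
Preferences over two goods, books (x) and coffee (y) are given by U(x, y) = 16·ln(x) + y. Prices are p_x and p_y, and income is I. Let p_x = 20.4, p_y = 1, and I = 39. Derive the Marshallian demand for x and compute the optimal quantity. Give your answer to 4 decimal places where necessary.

So x*(p_x,p_y) = 16·p_y/p_x, independent of income; and y* = (I − 16·p_y)/p_y.
At the given prices: x* = 16·1/20.4 = 0.7843.

x* = 0.7843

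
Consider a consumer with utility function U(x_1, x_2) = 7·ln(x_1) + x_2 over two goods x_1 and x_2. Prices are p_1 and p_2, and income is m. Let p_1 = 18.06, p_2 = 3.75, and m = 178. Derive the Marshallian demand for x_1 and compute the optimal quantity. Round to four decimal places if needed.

At the given prices: x_1* = 7·3.75/18.06 = 1.4535.

x_1* = 1.4535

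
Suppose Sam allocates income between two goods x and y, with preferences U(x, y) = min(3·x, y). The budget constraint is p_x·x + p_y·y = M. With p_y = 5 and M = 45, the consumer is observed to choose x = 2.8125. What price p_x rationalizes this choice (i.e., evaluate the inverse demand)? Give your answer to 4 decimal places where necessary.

With perfect complements, no substitution: consume in ratio x:y = 1:3.
Budget: p_x·x + p_y·3·x = M, so (p_x + 3·p_y)·x = M.
Demand: x*(p_x,p_y,M) = M/(p_x + 3·p_y), y* = 3·M/(p_x + 3·p_y).
Set x* = 2.8125 in the demand function and solve for p_x: p_x = 1.

p_x = 1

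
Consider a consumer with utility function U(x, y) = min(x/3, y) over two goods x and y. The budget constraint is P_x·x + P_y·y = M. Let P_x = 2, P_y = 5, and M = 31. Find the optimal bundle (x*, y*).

Leontief preferences: the optimum is at the kink where x/3 = y/1, i.e. y = (1/3)·x.
Budget: P_x·x + P_y·(1/3)·x = M, so (3·P_x + P_y)·x = 3·M.
Demand: x*(P_x,P_y,M) = 3·M/(3·P_x + P_y), y* = M/(3·P_x + P_y).
Here 3·2 + 5 = 11, giving x* = 8.4545 and y* = 2.8182.

x* = 8.4545, y* = 2.8182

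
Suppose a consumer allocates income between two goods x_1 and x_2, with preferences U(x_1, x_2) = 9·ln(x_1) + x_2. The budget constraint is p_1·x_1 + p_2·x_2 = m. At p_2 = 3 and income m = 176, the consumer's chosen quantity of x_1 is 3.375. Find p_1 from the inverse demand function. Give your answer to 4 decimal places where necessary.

Set MRS = p_1/p_2: (9/x_1)/1 = p_1/p_2.
So x_1*(p_1,p_2) = 9·p_2/p_1, independent of income; and x_2* = (m − 9·p_2)/p_2.
Set x_1* = 3.375 in the demand function and solve for p_1: p_1 = 8.

p_1 = 8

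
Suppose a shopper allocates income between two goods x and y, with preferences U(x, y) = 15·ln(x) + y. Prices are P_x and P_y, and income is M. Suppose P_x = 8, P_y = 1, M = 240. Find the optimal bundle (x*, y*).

x* = 1.875, y* = 225

MU_x = 15/x, MU_y = 1. Tangency: 15/x = P_x/P_y.
So x*(P_x,P_y) = 15·P_y/P_x, independent of income; and y* = (M − 15·P_y)/P_y.
At the given prices: x* = 15·1/8 = 1.875, and y* = 225.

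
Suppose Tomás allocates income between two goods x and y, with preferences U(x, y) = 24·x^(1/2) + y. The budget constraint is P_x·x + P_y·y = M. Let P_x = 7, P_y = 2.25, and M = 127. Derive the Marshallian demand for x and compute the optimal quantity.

Set MRS = P_x/P_y: 12·x^(−1/2) = P_x/P_y.
Thus x* = (12·P_y/P_x)² — independent of M — with the rest of income spent on y.
Plugging in: x* = (12·2.25/7)² = 14.8776.

x* = 14.8776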